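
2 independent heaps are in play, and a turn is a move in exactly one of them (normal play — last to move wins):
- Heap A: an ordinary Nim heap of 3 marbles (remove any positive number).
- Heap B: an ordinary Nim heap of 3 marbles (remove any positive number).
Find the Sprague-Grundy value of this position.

Heap A is a plain Nim heap of size 3, so its Grundy value is 3.
Heap B is a plain Nim heap of size 3, so its Grundy value is 3.
The value of a disjunctive sum is the nim-sum of the parts.
Combined value = 3 ⊕ 3 = 0.

0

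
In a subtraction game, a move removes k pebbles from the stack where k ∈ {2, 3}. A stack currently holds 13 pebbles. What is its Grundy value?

Compute g(0), g(1), … for moves {2, 3}:
k:     0  1  2  3  4  5  6  7  8  9 10 11 12 13
g(k):  0  0  1  1  2  0  0  1  1  2  0  0  1  1
So g(13) = 1.

1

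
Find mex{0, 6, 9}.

1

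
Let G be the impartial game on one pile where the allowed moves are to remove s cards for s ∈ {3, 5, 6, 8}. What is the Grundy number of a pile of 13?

Compute g(0), g(1), … for moves {3, 5, 6, 8}:
k:     0  1  2  3  4  5  6  7  8  9 10 11 12 13
g(k):  0  0  0  1  1  1  2  2  2  3  3  0  0  0
So g(13) = 0.

0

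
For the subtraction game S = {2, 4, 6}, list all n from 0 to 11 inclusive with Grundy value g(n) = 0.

0, 1, 8, 9

Build the Grundy sequence with g(k) = mex{g(k−s) : s ∈ {2, 4, 6}, s ≤ k}:
g(0) = mex{} = 0
g(1) = mex{} = 0
g(2) = mex{0} = 1
g(3) = mex{0} = 1
g(4) = mex{0,1} = 2
g(5) = mex{0,1} = 2
g(6) = mex{0,1,2} = 3
g(7) = mex{0,1,2} = 3
g(8) = mex{1,2,3} = 0
g(9) = mex{1,2,3} = 0
g(10) = mex{0,2,3} = 1
g(11) = mex{0,2,3} = 1
The P-positions (g = 0) in 0..11 are 0, 1, 8, 9.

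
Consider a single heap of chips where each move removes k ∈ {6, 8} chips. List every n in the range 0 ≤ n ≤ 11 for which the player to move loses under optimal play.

0, 1, 2, 3, 4, 5

Grundy values for subtraction set {6, 8}:
g(0) = mex{} = 0
g(1) = mex{} = 0
g(2) = mex{} = 0
g(3) = mex{} = 0
g(4) = mex{} = 0
g(5) = mex{} = 0
g(6) = mex{0} = 1
g(7) = mex{0} = 1
g(8) = mex{0} = 1
g(9) = mex{0} = 1
g(10) = mex{0} = 1
g(11) = mex{0} = 1
The P-positions (g = 0) in 0..11 are 0, 1, 2, 3, 4, 5.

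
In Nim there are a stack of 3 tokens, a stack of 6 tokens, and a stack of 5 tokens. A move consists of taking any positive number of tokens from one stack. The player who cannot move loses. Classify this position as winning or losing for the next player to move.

Bitwise XOR of the heap sizes:
  011  (3)
  110  (6)
  101  (5)
  ---
  000  (0)
The nim-sum is 0, so this is a P-position: the player to move is in a losing position under optimal play.

Losing position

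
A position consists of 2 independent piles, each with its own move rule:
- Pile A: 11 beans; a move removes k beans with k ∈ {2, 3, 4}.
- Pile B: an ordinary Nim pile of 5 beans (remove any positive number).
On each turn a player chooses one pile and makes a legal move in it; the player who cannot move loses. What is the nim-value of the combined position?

For pile A, compute g(0), g(1), … with moves {2, 3, 4}:
k:     0  1  2  3  4  5  6  7  8  9 10 11
g(k):  0  0  1  1  2  2  0  0  1  1  2  2
So g(11) = 2.
Pile B is a plain Nim pile of size 5, so its Grundy value is 5.
By the Sprague-Grundy theorem, the Grundy value of a sum of independent games is the XOR of the component values.
Combined value = 2 ⊕ 5 = 7.

7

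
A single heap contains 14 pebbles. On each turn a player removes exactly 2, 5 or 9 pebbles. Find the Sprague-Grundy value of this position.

0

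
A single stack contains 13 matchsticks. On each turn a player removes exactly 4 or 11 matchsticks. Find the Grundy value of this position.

Grundy values for subtraction set {4, 11}:
g(0) = mex{} = 0
g(1) = mex{} = 0
g(2) = mex{} = 0
g(3) = mex{} = 0
g(4) = mex{0} = 1
g(5) = mex{0} = 1
g(6) = mex{0} = 1
g(7) = mex{0} = 1
g(8) = mex{1} = 0
g(9) = mex{1} = 0
g(10) = mex{1} = 0
g(11) = mex{0,1} = 2
g(12) = mex{0} = 1
g(13) = mex{0} = 1
So g(13) = 1.

1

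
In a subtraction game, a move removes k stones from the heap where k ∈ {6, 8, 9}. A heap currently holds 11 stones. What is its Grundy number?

Compute g(0), g(1), … for moves {6, 8, 9}:
g(0) = mex{} = 0
g(1) = mex{} = 0
g(2) = mex{} = 0
g(3) = mex{} = 0
g(4) = mex{} = 0
g(5) = mex{} = 0
g(6) = mex{0} = 1
g(7) = mex{0} = 1
g(8) = mex{0} = 1
g(9) = mex{0} = 1
g(10) = mex{0} = 1
g(11) = mex{0} = 1
So g(11) = 1.

1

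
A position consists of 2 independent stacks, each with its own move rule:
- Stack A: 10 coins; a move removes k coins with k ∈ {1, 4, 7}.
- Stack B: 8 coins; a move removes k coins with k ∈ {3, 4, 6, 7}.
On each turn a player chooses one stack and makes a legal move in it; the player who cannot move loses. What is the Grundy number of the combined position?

2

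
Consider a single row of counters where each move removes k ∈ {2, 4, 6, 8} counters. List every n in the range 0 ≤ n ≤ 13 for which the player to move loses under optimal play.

Compute g(0), g(1), … for moves {2, 4, 6, 8}:
g(0) = mex{} = 0
g(1) = mex{} = 0
g(2) = mex{0} = 1
g(3) = mex{0} = 1
g(4) = mex{0,1} = 2
g(5) = mex{0,1} = 2
g(6) = mex{0,1,2} = 3
g(7) = mex{0,1,2} = 3
g(8) = mex{0,1,2,3} = 4
g(9) = mex{0,1,2,3} = 4
g(10) = mex{1,2,3,4} = 0
g(11) = mex{1,2,3,4} = 0
g(12) = mex{0,2,3,4} = 1
g(13) = mex{0,2,3,4} = 1
The P-positions (g = 0) in 0..13 are 0, 1, 10, 11.

0, 1, 10, 11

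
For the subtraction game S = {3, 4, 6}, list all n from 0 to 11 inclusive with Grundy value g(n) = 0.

0, 1, 2, 9, 10, 11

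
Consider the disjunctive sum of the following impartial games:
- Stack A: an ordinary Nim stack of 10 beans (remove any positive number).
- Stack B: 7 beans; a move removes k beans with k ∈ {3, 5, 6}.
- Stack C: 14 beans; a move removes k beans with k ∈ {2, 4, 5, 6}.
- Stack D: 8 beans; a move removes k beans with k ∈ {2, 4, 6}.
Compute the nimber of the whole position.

11

Stack A is a plain Nim stack of size 10, so its Grundy value is 10.
Grundy values for stack B (subtraction set {3, 5, 6}):
k:     0  1  2  3  4  5  6  7
g(k):  0  0  0  1  1  1  2  2
So g(7) = 2.
Grundy values for stack C (subtraction set {2, 4, 5, 6}):
k:     0  1  2  3  4  5  6  7  8  9 10 11 12 13 14
g(k):  0  0  1  1  2  2  3  3  0  0  1  1  2  2  3
So g(14) = 3.
For stack D, compute g(0), g(1), … with moves {2, 4, 6}:
k:     0  1  2  3  4  5  6  7  8
g(k):  0  0  1  1  2  2  3  3  0
So g(8) = 0.
The value of a disjunctive sum is the nim-sum of the parts.
Combined value = 10 XOR 2 XOR 3 XOR 0 = 11.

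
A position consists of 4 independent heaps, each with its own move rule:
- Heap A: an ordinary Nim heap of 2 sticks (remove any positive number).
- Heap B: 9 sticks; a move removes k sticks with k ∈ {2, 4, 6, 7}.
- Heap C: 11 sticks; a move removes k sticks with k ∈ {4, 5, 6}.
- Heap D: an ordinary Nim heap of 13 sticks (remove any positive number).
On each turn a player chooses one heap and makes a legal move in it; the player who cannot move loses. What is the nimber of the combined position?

Heap A is a plain Nim heap of size 2, so its Grundy value is 2.
For heap B, compute g(0), g(1), … with moves {2, 4, 6, 7}:
k:     0  1  2  3  4  5  6  7  8  9
g(k):  0  0  1  1  2  2  3  3  4  0
So g(9) = 0.
For heap C, compute g(0), g(1), … with moves {4, 5, 6}:
k:     0  1  2  3  4  5  6  7  8  9 10 11
g(k):  0  0  0  0  1  1  1  1  2  2  0  0
So g(11) = 0.
Heap D is a plain Nim heap of size 13, so its Grundy value is 13.
By the Sprague-Grundy theorem, the Grundy value of a sum of independent games is the XOR of the component values.
Combined value = 2 ⊕ 0 ⊕ 0 ⊕ 13 = 15.

15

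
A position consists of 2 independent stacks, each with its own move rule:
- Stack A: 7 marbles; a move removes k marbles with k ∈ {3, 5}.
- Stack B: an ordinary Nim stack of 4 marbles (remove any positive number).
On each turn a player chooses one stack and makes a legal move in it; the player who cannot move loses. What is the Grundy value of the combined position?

6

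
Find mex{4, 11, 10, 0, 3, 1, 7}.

2

The values 0, 1 are all present; 2 is the first non-negative integer missing from the set.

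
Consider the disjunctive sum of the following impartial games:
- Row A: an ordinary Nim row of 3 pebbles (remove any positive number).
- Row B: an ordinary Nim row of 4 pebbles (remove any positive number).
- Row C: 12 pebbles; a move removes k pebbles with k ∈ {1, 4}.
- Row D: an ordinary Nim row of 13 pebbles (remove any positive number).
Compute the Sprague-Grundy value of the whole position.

10

Row A is a plain Nim row of size 3, so its Grundy value is 3.
Row B is a plain Nim row of size 4, so its Grundy value is 4.
For row C, compute g(0), g(1), … with moves {1, 4}:
k:     0  1  2  3  4  5  6  7  8  9 10 11 12
g(k):  0  1  0  1  2  0  1  0  1  2  0  1  0
So g(12) = 0.
Row D is a plain Nim row of size 13, so its Grundy value is 13.
The value of a disjunctive sum is the nim-sum of the parts.
Combined value = 3 XOR 4 XOR 0 XOR 13 = 10.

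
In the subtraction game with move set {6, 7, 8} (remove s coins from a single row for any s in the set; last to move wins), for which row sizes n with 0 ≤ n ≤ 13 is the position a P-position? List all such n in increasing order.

0, 1, 2, 3, 4, 5

Build the Grundy sequence with g(k) = mex{g(k−s) : s ∈ {6, 7, 8}, s ≤ k}:
g(0) = mex{} = 0
g(1) = mex{} = 0
g(2) = mex{} = 0
g(3) = mex{} = 0
g(4) = mex{} = 0
g(5) = mex{} = 0
g(6) = mex{0} = 1
g(7) = mex{0} = 1
g(8) = mex{0} = 1
g(9) = mex{0} = 1
g(10) = mex{0} = 1
g(11) = mex{0} = 1
g(12) = mex{0,1} = 2
g(13) = mex{0,1} = 2
The P-positions (g = 0) in 0..13 are 0, 1, 2, 3, 4, 5.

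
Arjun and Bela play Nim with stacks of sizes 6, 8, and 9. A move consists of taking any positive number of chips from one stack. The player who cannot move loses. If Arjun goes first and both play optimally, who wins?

Arjun wins

Bitwise XOR of the heap sizes:
  0110  (6)
  1000  (8)
  1001  (9)
  ----
  0111  (7)
The nim-sum is 7 ≠ 0, so this is an N-position: the player to move can win; Arjun has a winning move.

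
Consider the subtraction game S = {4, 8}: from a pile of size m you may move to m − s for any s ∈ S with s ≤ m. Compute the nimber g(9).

2

Compute g(0), g(1), … for moves {4, 8}:
g(0) = mex{} = 0
g(1) = mex{} = 0
g(2) = mex{} = 0
g(3) = mex{} = 0
g(4) = mex{0} = 1
g(5) = mex{0} = 1
g(6) = mex{0} = 1
g(7) = mex{0} = 1
g(8) = mex{0,1} = 2
g(9) = mex{0,1} = 2
So g(9) = 2.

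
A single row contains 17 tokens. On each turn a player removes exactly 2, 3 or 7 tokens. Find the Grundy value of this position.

1

Grundy values for subtraction set {2, 3, 7}:
k:     0  1  2  3  4  5  6  7  8  9 10 11 12 13 14 15 16 17
g(k):  0  0  1  1  2  0  0  1  1  2  0  0  1  1  2  0  0  1
So g(17) = 1.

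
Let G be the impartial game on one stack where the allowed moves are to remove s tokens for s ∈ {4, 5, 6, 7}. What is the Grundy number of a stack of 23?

0

Compute g(0), g(1), … for moves {4, 5, 6, 7}:
k:     0  1  2  3  4  5  6  7  8  9 10 11 12 13 14 15 16 17 18 19 20 21 22 23
g(k):  0  0  0  0  1  1  1  1  2  2  2  0  0  0  0  1  1  1  1  2  2  2  0  0
So g(23) = 0.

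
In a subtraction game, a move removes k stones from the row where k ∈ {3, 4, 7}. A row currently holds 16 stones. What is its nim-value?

2

Build the Grundy sequence with g(k) = mex{g(k−s) : s ∈ {3, 4, 7}, s ≤ k}:
k:     0  1  2  3  4  5  6  7  8  9 10 11 12 13 14 15 16
g(k):  0  0  0  1  1  1  2  2  2  3  0  0  0  1  1  1  2
So g(16) = 2.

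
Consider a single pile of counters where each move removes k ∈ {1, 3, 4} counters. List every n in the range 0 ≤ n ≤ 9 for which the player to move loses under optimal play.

0, 2, 7, 9

Compute g(0), g(1), … for moves {1, 3, 4}:
g(0) = mex{} = 0
g(1) = mex{0} = 1
g(2) = mex{1} = 0
g(3) = mex{0} = 1
g(4) = mex{0,1} = 2
g(5) = mex{0,1,2} = 3
g(6) = mex{0,1,3} = 2
g(7) = mex{1,2} = 0
g(8) = mex{0,2,3} = 1
g(9) = mex{1,2,3} = 0
The P-positions (g = 0) in 0..9 are 0, 2, 7, 9.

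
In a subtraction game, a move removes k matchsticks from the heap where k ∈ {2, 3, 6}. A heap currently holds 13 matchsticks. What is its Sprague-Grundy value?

2

Compute g(0), g(1), … for moves {2, 3, 6}:
k:     0  1  2  3  4  5  6  7  8  9 10 11 12 13
g(k):  0  0  1  1  2  0  3  1  2  0  0  1  1  2
So g(13) = 2.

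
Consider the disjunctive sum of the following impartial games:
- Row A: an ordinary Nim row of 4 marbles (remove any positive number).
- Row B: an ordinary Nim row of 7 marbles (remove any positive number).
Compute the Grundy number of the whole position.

3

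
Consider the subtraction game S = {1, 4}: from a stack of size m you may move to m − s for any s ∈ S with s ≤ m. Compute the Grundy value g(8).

1

Grundy values for subtraction set {1, 4}:
g(0) = mex{} = 0
g(1) = mex{0} = 1
g(2) = mex{1} = 0
g(3) = mex{0} = 1
g(4) = mex{0,1} = 2
g(5) = mex{1,2} = 0
g(6) = mex{0} = 1
g(7) = mex{1} = 0
g(8) = mex{0,2} = 1
So g(8) = 1.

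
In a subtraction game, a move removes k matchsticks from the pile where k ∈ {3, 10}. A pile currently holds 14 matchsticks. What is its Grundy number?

0

Build the Grundy sequence with g(k) = mex{g(k−s) : s ∈ {3, 10}, s ≤ k}:
k:     0  1  2  3  4  5  6  7  8  9 10 11 12 13 14
g(k):  0  0  0  1  1  1  0  0  0  1  1  1  2  0  0
So g(14) = 0.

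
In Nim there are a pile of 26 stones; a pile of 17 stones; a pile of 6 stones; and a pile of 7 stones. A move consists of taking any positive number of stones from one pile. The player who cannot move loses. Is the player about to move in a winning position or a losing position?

Winning position

Nim-sum: 26 XOR 17 XOR 6 XOR 7 = 10.
The nim-sum is 10 ≠ 0, so this is an N-position: the player to move can win.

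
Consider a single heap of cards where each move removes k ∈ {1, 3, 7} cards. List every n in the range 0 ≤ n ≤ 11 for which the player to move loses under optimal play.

Build the Grundy sequence with g(k) = mex{g(k−s) : s ∈ {1, 3, 7}, s ≤ k}:
g(0) = mex{} = 0
g(1) = mex{0} = 1
g(2) = mex{1} = 0
g(3) = mex{0} = 1
g(4) = mex{1} = 0
g(5) = mex{0} = 1
g(6) = mex{1} = 0
g(7) = mex{0} = 1
g(8) = mex{1} = 0
g(9) = mex{0} = 1
g(10) = mex{1} = 0
g(11) = mex{0} = 1
The P-positions (g = 0) in 0..11 are 0, 2, 4, 6, 8, 10.

0, 2, 4, 6, 8, 10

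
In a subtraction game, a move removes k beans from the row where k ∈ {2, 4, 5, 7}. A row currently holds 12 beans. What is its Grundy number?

1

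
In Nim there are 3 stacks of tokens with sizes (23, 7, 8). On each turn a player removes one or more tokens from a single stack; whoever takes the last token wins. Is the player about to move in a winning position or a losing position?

Winning position

Bitwise XOR of the heap sizes:
  10111  (23)
  00111  (7)
  01000  (8)
  -----
  11000  (24)
The nim-sum is 24 ≠ 0, so this is an N-position: the player to move can win.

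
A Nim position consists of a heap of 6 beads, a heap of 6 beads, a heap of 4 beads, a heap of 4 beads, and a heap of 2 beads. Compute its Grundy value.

2

In binary:
  110  (6)
  110  (6)
  100  (4)
  100  (4)
  010  (2)
  ---
  010  (2)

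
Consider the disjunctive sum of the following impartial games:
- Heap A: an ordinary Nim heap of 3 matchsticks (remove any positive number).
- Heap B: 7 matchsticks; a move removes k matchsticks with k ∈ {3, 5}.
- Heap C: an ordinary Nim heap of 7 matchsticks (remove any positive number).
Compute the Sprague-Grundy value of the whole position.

Heap A is a plain Nim heap of size 3, so its Grundy value is 3.
For heap B, compute g(0), g(1), … with moves {3, 5}:
g(0) = mex{} = 0
g(1) = mex{} = 0
g(2) = mex{} = 0
g(3) = mex{0} = 1
g(4) = mex{0} = 1
g(5) = mex{0} = 1
g(6) = mex{0,1} = 2
g(7) = mex{0,1} = 2
So g(7) = 2.
Heap C is a plain Nim heap of size 7, so its Grundy value is 7.
By the Sprague-Grundy theorem, the Grundy value of a sum of independent games is the XOR of the component values.
Combined value = 3 XOR 2 XOR 7 = 6.

6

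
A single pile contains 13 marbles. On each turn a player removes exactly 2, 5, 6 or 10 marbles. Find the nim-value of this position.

2

Grundy values for subtraction set {2, 5, 6, 10}:
g(0) = mex{} = 0
g(1) = mex{} = 0
g(2) = mex{0} = 1
g(3) = mex{0} = 1
g(4) = mex{1} = 0
g(5) = mex{0,1} = 2
g(6) = mex{0} = 1
g(7) = mex{0,1,2} = 3
g(8) = mex{1} = 0
g(9) = mex{0,1,3} = 2
g(10) = mex{0,2} = 1
g(11) = mex{0,1,2} = 3
g(12) = mex{1,3} = 0
g(13) = mex{0,1,3} = 2
So g(13) = 2.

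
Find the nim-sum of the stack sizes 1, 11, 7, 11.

In binary:
  0001  (1)
  1011  (11)
  0111  (7)
  1011  (11)
  ----
  0110  (6)

6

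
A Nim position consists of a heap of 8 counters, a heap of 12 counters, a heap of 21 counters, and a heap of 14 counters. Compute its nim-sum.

31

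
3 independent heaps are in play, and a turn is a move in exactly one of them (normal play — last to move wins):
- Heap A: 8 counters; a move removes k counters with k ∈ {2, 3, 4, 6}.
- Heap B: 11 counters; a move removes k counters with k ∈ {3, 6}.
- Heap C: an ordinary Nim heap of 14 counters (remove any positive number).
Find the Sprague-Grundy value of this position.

14

For heap A, compute g(0), g(1), … with moves {2, 3, 4, 6}:
g(0) = mex{} = 0
g(1) = mex{} = 0
g(2) = mex{0} = 1
g(3) = mex{0} = 1
g(4) = mex{0,1} = 2
g(5) = mex{0,1} = 2
g(6) = mex{0,1,2} = 3
g(7) = mex{0,1,2} = 3
g(8) = mex{1,2,3} = 0
So g(8) = 0.
Grundy values for heap B (subtraction set {3, 6}):
g(0) = mex{} = 0
g(1) = mex{} = 0
g(2) = mex{} = 0
g(3) = mex{0} = 1
g(4) = mex{0} = 1
g(5) = mex{0} = 1
g(6) = mex{0,1} = 2
g(7) = mex{0,1} = 2
g(8) = mex{0,1} = 2
g(9) = mex{1,2} = 0
g(10) = mex{1,2} = 0
g(11) = mex{1,2} = 0
So g(11) = 0.
Heap C is a plain Nim heap of size 14, so its Grundy value is 14.
The value of a disjunctive sum is the nim-sum of the parts.
Combined value = 0 XOR 0 XOR 14 = 14.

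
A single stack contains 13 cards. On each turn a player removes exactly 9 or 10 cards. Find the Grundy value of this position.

1

Build the Grundy sequence with g(k) = mex{g(k−s) : s ∈ {9, 10}, s ≤ k}:
k:     0  1  2  3  4  5  6  7  8  9 10 11 12 13
g(k):  0  0  0  0  0  0  0  0  0  1  1  1  1  1
So g(13) = 1.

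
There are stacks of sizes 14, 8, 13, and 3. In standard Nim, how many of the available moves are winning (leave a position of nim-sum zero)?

3

Nim-sum: 14 ^ 8 ^ 13 ^ 3 = 8.
The overall nim-sum is X = 8. A stack of size p has a winning move iff p XOR X < p (reduce it to p XOR X).
  14: 14 XOR 8 = 6 < 14 — winning move (to 6).
  8: 8 XOR 8 = 0 < 8 — winning move (to 0).
  13: 13 XOR 8 = 5 < 13 — winning move (to 5).
  3: 3 XOR 8 = 11 ≥ 3 — no move.
That gives 3 winning moves.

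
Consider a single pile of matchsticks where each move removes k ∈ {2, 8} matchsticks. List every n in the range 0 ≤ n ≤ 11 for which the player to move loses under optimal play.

0, 1, 4, 5, 10, 11

Grundy values for subtraction set {2, 8}:
g(0) = mex{} = 0
g(1) = mex{} = 0
g(2) = mex{0} = 1
g(3) = mex{0} = 1
g(4) = mex{1} = 0
g(5) = mex{1} = 0
g(6) = mex{0} = 1
g(7) = mex{0} = 1
g(8) = mex{0,1} = 2
g(9) = mex{0,1} = 2
g(10) = mex{1,2} = 0
g(11) = mex{1,2} = 0
The P-positions (g = 0) in 0..11 are 0, 1, 4, 5, 10, 11.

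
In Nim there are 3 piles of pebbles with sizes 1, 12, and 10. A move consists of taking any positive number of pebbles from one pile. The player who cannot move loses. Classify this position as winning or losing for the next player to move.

Winning position

Write each in binary and XOR column by column:
  0001  (1)
  1100  (12)
  1010  (10)
  ----
  0111  (7)
The nim-sum is 7 ≠ 0, so this is an N-position: the player to move can win.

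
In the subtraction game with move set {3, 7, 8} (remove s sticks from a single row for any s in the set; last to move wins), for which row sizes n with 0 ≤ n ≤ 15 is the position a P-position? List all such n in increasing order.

Compute g(0), g(1), … for moves {3, 7, 8}:
k:     0  1  2  3  4  5  6  7  8  9 10 11 12 13 14 15
g(k):  0  0  0  1  1  1  0  2  2  1  3  0  0  2  1  1
The P-positions (g = 0) in 0..15 are 0, 1, 2, 6, 11, 12.

0, 1, 2, 6, 11, 12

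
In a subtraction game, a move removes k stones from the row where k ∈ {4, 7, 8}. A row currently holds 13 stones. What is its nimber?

Grundy values for subtraction set {4, 7, 8}:
k:     0  1  2  3  4  5  6  7  8  9 10 11 12 13
g(k):  0  0  0  0  1  1  1  1  2  2  2  2  0  0
So g(13) = 0.

0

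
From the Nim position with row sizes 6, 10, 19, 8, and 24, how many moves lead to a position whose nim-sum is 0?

3

Nim-sum: 6 ⊕ 10 ⊕ 19 ⊕ 8 ⊕ 24 = 15.
The overall nim-sum is X = 15. A row of size p has a winning move iff p XOR X < p (reduce it to p XOR X).
  6: 6 XOR 15 = 9 ≥ 6 — no move.
  10: 10 XOR 15 = 5 < 10 — winning move (to 5).
  19: 19 XOR 15 = 28 ≥ 19 — no move.
  8: 8 XOR 15 = 7 < 8 — winning move (to 7).
  24: 24 XOR 15 = 23 < 24 — winning move (to 23).
That gives 3 winning moves.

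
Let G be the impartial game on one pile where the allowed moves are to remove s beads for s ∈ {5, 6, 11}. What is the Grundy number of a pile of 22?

1

Compute g(0), g(1), … for moves {5, 6, 11}:
k:     0  1  2  3  4  5  6  7  8  9 10 11 12 13 14 15 16 17 18 19 20 21 22
g(k):  0  0  0  0  0  1  1  1  1  1  2  2  2  2  2  3  0  0  0  0  0  1  1
So g(22) = 1.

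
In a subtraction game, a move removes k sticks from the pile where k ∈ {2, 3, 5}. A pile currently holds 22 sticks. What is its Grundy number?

0

Grundy values for subtraction set {2, 3, 5}:
k:     0  1  2  3  4  5  6  7  8  9 10 11 12 13 14 15 16 17 18 19 20 21 22
g(k):  0  0  1  1  2  2  3  0  0  1  1  2  2  3  0  0  1  1  2  2  3  0  0
So g(22) = 0.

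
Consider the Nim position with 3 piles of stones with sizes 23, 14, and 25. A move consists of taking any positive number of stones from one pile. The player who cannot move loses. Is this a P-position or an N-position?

P-position

Nim-sum: 23 XOR 14 XOR 25 = 0.
The nim-sum is 0, so this is a P-position: the player to move is in a losing position under optimal play.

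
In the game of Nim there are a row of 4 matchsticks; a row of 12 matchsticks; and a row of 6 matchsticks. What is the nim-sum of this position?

14

Bitwise XOR of the heap sizes:
  0100  (4)
  1100  (12)
  0110  (6)
  ----
  1110  (14)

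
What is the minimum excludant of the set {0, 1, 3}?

2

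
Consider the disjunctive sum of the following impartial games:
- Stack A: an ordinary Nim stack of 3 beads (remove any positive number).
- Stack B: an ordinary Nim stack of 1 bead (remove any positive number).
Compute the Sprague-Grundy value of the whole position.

2

Stack A is a plain Nim stack of size 3, so its Grundy value is 3.
Stack B is a plain Nim stack of size 1, so its Grundy value is 1.
The value of a disjunctive sum is the nim-sum of the parts.
Combined value = 3 ⊕ 1 = 2.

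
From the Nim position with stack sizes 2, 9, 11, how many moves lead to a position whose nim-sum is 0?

In binary:
  0010  (2)
  1001  (9)
  1011  (11)
  ----
  0000  (0)
The nim-sum is already 0, so every move leaves a nonzero nim-sum — there are no winning moves.

0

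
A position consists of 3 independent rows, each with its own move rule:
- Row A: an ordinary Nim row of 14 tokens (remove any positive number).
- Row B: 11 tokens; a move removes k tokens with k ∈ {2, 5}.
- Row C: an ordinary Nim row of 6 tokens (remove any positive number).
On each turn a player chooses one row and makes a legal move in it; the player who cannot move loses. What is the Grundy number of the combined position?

8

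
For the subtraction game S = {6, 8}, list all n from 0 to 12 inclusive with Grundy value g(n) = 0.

Build the Grundy sequence with g(k) = mex{g(k−s) : s ∈ {6, 8}, s ≤ k}:
k:     0  1  2  3  4  5  6  7  8  9 10 11 12
g(k):  0  0  0  0  0  0  1  1  1  1  1  1  2
The P-positions (g = 0) in 0..12 are 0, 1, 2, 3, 4, 5.

0, 1, 2, 3, 4, 5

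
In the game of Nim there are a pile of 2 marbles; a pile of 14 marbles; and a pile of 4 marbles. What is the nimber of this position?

Compute the nim-sum pairwise:
2 ⊕ 14 = 12
12 ⊕ 4 = 8

8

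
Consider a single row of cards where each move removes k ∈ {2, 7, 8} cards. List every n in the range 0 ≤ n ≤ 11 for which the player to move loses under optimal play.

0, 1, 4, 5, 10

Build the Grundy sequence with g(k) = mex{g(k−s) : s ∈ {2, 7, 8}, s ≤ k}:
k:     0  1  2  3  4  5  6  7  8  9 10 11
g(k):  0  0  1  1  0  0  1  1  2  2  0  3
The P-positions (g = 0) in 0..11 are 0, 1, 4, 5, 10.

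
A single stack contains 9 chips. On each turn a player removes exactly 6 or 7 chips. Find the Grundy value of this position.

1

Compute g(0), g(1), … for moves {6, 7}:
k:     0  1  2  3  4  5  6  7  8  9
g(k):  0  0  0  0  0  0  1  1  1  1
So g(9) = 1.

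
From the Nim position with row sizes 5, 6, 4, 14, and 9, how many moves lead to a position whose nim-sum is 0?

0

Nim-sum: 5 ⊕ 6 ⊕ 4 ⊕ 14 ⊕ 9 = 0.
The nim-sum is already 0, so every move leaves a nonzero nim-sum — there are no winning moves.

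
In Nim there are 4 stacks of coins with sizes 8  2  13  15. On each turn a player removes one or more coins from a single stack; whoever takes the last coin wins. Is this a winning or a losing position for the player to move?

Winning position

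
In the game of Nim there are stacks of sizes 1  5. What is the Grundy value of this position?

4

In binary:
  001  (1)
  101  (5)
  ---
  100  (4)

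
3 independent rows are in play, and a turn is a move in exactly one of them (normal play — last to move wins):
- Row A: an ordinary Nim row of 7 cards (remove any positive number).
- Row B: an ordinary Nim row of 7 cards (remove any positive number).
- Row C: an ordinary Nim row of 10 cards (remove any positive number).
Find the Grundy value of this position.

Row A is a plain Nim row of size 7, so its Grundy value is 7.
Row B is a plain Nim row of size 7, so its Grundy value is 7.
Row C is a plain Nim row of size 10, so its Grundy value is 10.
The value of a disjunctive sum is the nim-sum of the parts.
Combined value = 7 XOR 7 XOR 10 = 10.

10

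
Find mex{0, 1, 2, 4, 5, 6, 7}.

The values 0, 1, 2 are all present; 3 is the first non-negative integer missing from the set.

3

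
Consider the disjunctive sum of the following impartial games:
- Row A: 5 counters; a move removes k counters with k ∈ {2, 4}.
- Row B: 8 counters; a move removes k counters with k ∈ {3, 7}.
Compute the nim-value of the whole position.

0

For row A, compute g(0), g(1), … with moves {2, 4}:
g(0) = mex{} = 0
g(1) = mex{} = 0
g(2) = mex{0} = 1
g(3) = mex{0} = 1
g(4) = mex{0,1} = 2
g(5) = mex{0,1} = 2
So g(5) = 2.
For row B, compute g(0), g(1), … with moves {3, 7}:
k:     0  1  2  3  4  5  6  7  8
g(k):  0  0  0  1  1  1  0  2  2
So g(8) = 2.
The value of a disjunctive sum is the nim-sum of the parts.
Combined value = 2 ⊕ 2 = 0.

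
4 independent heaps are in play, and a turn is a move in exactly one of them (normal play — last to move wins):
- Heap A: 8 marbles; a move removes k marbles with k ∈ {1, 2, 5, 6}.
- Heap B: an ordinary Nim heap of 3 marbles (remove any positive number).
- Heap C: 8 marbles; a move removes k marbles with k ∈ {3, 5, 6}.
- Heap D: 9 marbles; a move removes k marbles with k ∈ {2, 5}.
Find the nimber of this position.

1

Grundy values for heap A (subtraction set {1, 2, 5, 6}):
g(0) = mex{} = 0
g(1) = mex{0} = 1
g(2) = mex{0,1} = 2
g(3) = mex{1,2} = 0
g(4) = mex{0,2} = 1
g(5) = mex{0,1} = 2
g(6) = mex{0,1,2} = 3
g(7) = mex{1,2,3} = 0
g(8) = mex{0,2,3} = 1
So g(8) = 1.
Heap B is a plain Nim heap of size 3, so its Grundy value is 3.
Build the Grundy sequence for heap C with g(k) = mex{g(k−s) : s ∈ {3, 5, 6}, s ≤ k}:
g(0) = mex{} = 0
g(1) = mex{} = 0
g(2) = mex{} = 0
g(3) = mex{0} = 1
g(4) = mex{0} = 1
g(5) = mex{0} = 1
g(6) = mex{0,1} = 2
g(7) = mex{0,1} = 2
g(8) = mex{0,1} = 2
So g(8) = 2.
For heap D, compute g(0), g(1), … with moves {2, 5}:
g(0) = mex{} = 0
g(1) = mex{} = 0
g(2) = mex{0} = 1
g(3) = mex{0} = 1
g(4) = mex{1} = 0
g(5) = mex{0,1} = 2
g(6) = mex{0} = 1
g(7) = mex{1,2} = 0
g(8) = mex{1} = 0
g(9) = mex{0} = 1
So g(9) = 1.
The value of a disjunctive sum is the nim-sum of the parts.
Combined value = 1 ⊕ 3 ⊕ 2 ⊕ 1 = 1.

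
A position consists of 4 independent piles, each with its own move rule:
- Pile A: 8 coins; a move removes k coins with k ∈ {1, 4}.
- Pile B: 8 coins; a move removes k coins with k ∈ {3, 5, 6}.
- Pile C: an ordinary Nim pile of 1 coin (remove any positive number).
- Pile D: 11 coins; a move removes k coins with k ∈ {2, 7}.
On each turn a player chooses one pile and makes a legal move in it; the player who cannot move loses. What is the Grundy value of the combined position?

3

For pile A, compute g(0), g(1), … with moves {1, 4}:
k:     0  1  2  3  4  5  6  7  8
g(k):  0  1  0  1  2  0  1  0  1
So g(8) = 1.
For pile B, compute g(0), g(1), … with moves {3, 5, 6}:
k:     0  1  2  3  4  5  6  7  8
g(k):  0  0  0  1  1  1  2  2  2
So g(8) = 2.
Pile C is a plain Nim pile of size 1, so its Grundy value is 1.
For pile D, compute g(0), g(1), … with moves {2, 7}:
k:     0  1  2  3  4  5  6  7  8  9 10 11
g(k):  0  0  1  1  0  0  1  1  2  0  0  1
So g(11) = 1.
The value of a disjunctive sum is the nim-sum of the parts.
Combined value = 1 XOR 2 XOR 1 XOR 1 = 3.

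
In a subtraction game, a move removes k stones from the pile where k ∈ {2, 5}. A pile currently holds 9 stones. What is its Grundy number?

1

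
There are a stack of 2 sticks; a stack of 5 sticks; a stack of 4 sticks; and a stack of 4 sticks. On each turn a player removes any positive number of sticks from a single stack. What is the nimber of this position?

Compute the nim-sum pairwise:
2 ^ 5 = 7
7 ^ 4 = 3
3 ^ 4 = 7

7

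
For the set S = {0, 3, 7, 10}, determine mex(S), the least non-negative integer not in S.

1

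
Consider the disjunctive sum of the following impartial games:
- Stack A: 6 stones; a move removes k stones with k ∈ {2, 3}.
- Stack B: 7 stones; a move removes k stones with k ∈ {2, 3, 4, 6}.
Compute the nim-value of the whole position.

Build the Grundy sequence for stack A with g(k) = mex{g(k−s) : s ∈ {2, 3}, s ≤ k}:
k:     0  1  2  3  4  5  6
g(k):  0  0  1  1  2  0  0
So g(6) = 0.
Build the Grundy sequence for stack B with g(k) = mex{g(k−s) : s ∈ {2, 3, 4, 6}, s ≤ k}:
k:     0  1  2  3  4  5  6  7
g(k):  0  0  1  1  2  2  3  3
So g(7) = 3.
By the Sprague-Grundy theorem, the Grundy value of a sum of independent games is the XOR of the component values.
Combined value = 0 XOR 3 = 3.

3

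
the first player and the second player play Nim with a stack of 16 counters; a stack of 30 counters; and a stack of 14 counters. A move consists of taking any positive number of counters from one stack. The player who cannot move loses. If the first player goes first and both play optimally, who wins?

Compute the nim-sum pairwise:
16 ⊕ 30 = 14
14 ⊕ 14 = 0
The nim-sum is 0, so this is a P-position: the player to move is in a losing position under optimal play; the first player is about to move from it and so loses — the second player wins.

the second player wins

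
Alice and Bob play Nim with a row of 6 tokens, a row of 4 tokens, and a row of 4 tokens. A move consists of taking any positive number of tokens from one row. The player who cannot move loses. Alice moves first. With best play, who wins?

Alice wins

Compute the nim-sum pairwise:
6 ⊕ 4 = 2
2 ⊕ 4 = 6
The nim-sum is 6 ≠ 0, so this is an N-position: the player to move can win; Alice has a winning move.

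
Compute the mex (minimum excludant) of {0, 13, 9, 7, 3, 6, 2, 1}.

4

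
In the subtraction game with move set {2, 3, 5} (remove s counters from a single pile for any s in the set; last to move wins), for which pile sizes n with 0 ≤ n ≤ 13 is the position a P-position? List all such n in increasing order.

Build the Grundy sequence with g(k) = mex{g(k−s) : s ∈ {2, 3, 5}, s ≤ k}:
g(0) = mex{} = 0
g(1) = mex{} = 0
g(2) = mex{0} = 1
g(3) = mex{0} = 1
g(4) = mex{0,1} = 2
g(5) = mex{0,1} = 2
g(6) = mex{0,1,2} = 3
g(7) = mex{1,2} = 0
g(8) = mex{1,2,3} = 0
g(9) = mex{0,2,3} = 1
g(10) = mex{0,2} = 1
g(11) = mex{0,1,3} = 2
g(12) = mex{0,1} = 2
g(13) = mex{0,1,2} = 3
The P-positions (g = 0) in 0..13 are 0, 1, 7, 8.

0, 1, 7, 8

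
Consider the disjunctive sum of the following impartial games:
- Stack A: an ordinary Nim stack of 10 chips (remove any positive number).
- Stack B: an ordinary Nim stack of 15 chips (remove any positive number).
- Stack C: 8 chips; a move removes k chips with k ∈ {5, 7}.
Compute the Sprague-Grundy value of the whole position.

Stack A is a plain Nim stack of size 10, so its Grundy value is 10.
Stack B is a plain Nim stack of size 15, so its Grundy value is 15.
Grundy values for stack C (subtraction set {5, 7}):
k:     0  1  2  3  4  5  6  7  8
g(k):  0  0  0  0  0  1  1  1  1
So g(8) = 1.
The value of a disjunctive sum is the nim-sum of the parts.
Combined value = 10 ⊕ 15 ⊕ 1 = 4.

4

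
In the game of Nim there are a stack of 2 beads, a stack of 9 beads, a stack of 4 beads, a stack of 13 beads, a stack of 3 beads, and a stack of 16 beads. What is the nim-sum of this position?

Bitwise XOR of the heap sizes:
  00010  (2)
  01001  (9)
  00100  (4)
  01101  (13)
  00011  (3)
  10000  (16)
  -----
  10001  (17)

17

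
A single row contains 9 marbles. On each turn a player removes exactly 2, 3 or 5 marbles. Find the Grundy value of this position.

Compute g(0), g(1), … for moves {2, 3, 5}:
k:     0  1  2  3  4  5  6  7  8  9
g(k):  0  0  1  1  2  2  3  0  0  1
So g(9) = 1.

1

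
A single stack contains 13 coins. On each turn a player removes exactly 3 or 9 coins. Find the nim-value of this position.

0

Compute g(0), g(1), … for moves {3, 9}:
g(0) = mex{} = 0
g(1) = mex{} = 0
g(2) = mex{} = 0
g(3) = mex{0} = 1
g(4) = mex{0} = 1
g(5) = mex{0} = 1
g(6) = mex{1} = 0
g(7) = mex{1} = 0
g(8) = mex{1} = 0
g(9) = mex{0} = 1
g(10) = mex{0} = 1
g(11) = mex{0} = 1
g(12) = mex{1} = 0
g(13) = mex{1} = 0
So g(13) = 0.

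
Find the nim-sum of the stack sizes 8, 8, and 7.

Compute the nim-sum pairwise:
8 ^ 8 = 0
0 ^ 7 = 7

7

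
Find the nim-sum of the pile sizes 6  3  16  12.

Nim-sum: 6 XOR 3 XOR 16 XOR 12 = 25.

25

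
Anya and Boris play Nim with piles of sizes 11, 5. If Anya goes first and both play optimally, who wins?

Anya wins

Nim-sum: 11 ⊕ 5 = 14.
The nim-sum is 14 ≠ 0, so this is an N-position: the player to move can win; Anya has a winning move.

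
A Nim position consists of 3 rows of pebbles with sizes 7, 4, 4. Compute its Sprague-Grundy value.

In binary:
  111  (7)
  100  (4)
  100  (4)
  ---
  111  (7)

7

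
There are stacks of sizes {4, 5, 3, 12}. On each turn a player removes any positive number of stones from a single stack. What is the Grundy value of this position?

Nim-sum: 4 ^ 5 ^ 3 ^ 12 = 14.

14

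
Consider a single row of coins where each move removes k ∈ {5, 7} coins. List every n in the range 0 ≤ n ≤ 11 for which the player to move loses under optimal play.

Build the Grundy sequence with g(k) = mex{g(k−s) : s ∈ {5, 7}, s ≤ k}:
g(0) = mex{} = 0
g(1) = mex{} = 0
g(2) = mex{} = 0
g(3) = mex{} = 0
g(4) = mex{} = 0
g(5) = mex{0} = 1
g(6) = mex{0} = 1
g(7) = mex{0} = 1
g(8) = mex{0} = 1
g(9) = mex{0} = 1
g(10) = mex{0,1} = 2
g(11) = mex{0,1} = 2
The P-positions (g = 0) in 0..11 are 0, 1, 2, 3, 4.

0, 1, 2, 3, 4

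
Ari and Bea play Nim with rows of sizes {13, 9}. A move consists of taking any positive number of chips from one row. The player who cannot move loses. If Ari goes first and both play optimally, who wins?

Write each in binary and XOR column by column:
  1101  (13)
  1001  (9)
  ----
  0100  (4)
The nim-sum is 4 ≠ 0, so this is an N-position: the player to move can win; Ari has a winning move.

Ari wins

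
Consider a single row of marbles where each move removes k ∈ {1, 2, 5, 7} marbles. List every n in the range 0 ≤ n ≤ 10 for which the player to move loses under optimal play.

0, 3, 6, 9

Grundy values for subtraction set {1, 2, 5, 7}:
g(0) = mex{} = 0
g(1) = mex{0} = 1
g(2) = mex{0,1} = 2
g(3) = mex{1,2} = 0
g(4) = mex{0,2} = 1
g(5) = mex{0,1} = 2
g(6) = mex{1,2} = 0
g(7) = mex{0,2} = 1
g(8) = mex{0,1} = 2
g(9) = mex{1,2} = 0
g(10) = mex{0,2} = 1
The P-positions (g = 0) in 0..10 are 0, 3, 6, 9.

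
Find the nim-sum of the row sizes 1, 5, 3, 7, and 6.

Compute the nim-sum pairwise:
1 ^ 5 = 4
4 ^ 3 = 7
7 ^ 7 = 0
0 ^ 6 = 6

6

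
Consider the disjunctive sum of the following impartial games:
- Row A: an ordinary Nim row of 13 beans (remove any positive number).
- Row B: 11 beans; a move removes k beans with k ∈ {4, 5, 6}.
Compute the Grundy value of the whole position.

Row A is a plain Nim row of size 13, so its Grundy value is 13.
For row B, compute g(0), g(1), … with moves {4, 5, 6}:
g(0) = mex{} = 0
g(1) = mex{} = 0
g(2) = mex{} = 0
g(3) = mex{} = 0
g(4) = mex{0} = 1
g(5) = mex{0} = 1
g(6) = mex{0} = 1
g(7) = mex{0} = 1
g(8) = mex{0,1} = 2
g(9) = mex{0,1} = 2
g(10) = mex{1} = 0
g(11) = mex{1} = 0
So g(11) = 0.
By the Sprague-Grundy theorem, the Grundy value of a sum of independent games is the XOR of the component values.
Combined value = 13 XOR 0 = 13.

13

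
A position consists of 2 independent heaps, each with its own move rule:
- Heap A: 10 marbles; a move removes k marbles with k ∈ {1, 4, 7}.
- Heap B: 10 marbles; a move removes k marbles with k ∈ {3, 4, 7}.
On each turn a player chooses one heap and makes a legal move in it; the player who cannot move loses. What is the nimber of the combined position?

0

Build the Grundy sequence for heap A with g(k) = mex{g(k−s) : s ∈ {1, 4, 7}, s ≤ k}:
g(0) = mex{} = 0
g(1) = mex{0} = 1
g(2) = mex{1} = 0
g(3) = mex{0} = 1
g(4) = mex{0,1} = 2
g(5) = mex{1,2} = 0
g(6) = mex{0} = 1
g(7) = mex{0,1} = 2
g(8) = mex{1,2} = 0
g(9) = mex{0} = 1
g(10) = mex{1} = 0
So g(10) = 0.
For heap B, compute g(0), g(1), … with moves {3, 4, 7}:
k:     0  1  2  3  4  5  6  7  8  9 10
g(k):  0  0  0  1  1  1  2  2  2  3  0
So g(10) = 0.
By the Sprague-Grundy theorem, the Grundy value of a sum of independent games is the XOR of the component values.
Combined value = 0 ⊕ 0 = 0.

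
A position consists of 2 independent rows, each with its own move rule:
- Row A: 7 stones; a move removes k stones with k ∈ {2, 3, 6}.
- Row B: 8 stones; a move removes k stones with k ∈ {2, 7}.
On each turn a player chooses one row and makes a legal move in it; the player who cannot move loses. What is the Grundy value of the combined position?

3

Build the Grundy sequence for row A with g(k) = mex{g(k−s) : s ∈ {2, 3, 6}, s ≤ k}:
k:     0  1  2  3  4  5  6  7
g(k):  0  0  1  1  2  0  3  1
So g(7) = 1.
For row B, compute g(0), g(1), … with moves {2, 7}:
k:     0  1  2  3  4  5  6  7  8
g(k):  0  0  1  1  0  0  1  1  2
So g(8) = 2.
The value of a disjunctive sum is the nim-sum of the parts.
Combined value = 1 ⊕ 2 = 3.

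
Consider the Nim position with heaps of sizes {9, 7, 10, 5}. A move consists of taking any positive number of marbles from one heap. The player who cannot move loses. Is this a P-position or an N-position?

N-position

Compute the nim-sum pairwise:
9 ⊕ 7 = 14
14 ⊕ 10 = 4
4 ⊕ 5 = 1
The nim-sum is 1 ≠ 0, so this is an N-position: the player to move can win.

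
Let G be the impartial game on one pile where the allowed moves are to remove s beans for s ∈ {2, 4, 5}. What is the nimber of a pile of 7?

0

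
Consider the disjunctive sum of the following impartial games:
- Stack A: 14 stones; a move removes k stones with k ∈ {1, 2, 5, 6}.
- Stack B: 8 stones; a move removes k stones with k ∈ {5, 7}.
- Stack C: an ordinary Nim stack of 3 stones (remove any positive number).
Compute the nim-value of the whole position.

2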